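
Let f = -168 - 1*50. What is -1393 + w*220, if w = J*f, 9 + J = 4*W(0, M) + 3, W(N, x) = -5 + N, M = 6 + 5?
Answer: 1245567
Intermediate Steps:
M = 11
J = -26 (J = -9 + (4*(-5 + 0) + 3) = -9 + (4*(-5) + 3) = -9 + (-20 + 3) = -9 - 17 = -26)
f = -218 (f = -168 - 50 = -218)
w = 5668 (w = -26*(-218) = 5668)
-1393 + w*220 = -1393 + 5668*220 = -1393 + 1246960 = 1245567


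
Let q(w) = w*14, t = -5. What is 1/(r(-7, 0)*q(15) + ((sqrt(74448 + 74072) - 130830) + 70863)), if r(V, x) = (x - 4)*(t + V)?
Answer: -49887/2488564249 - 2*sqrt(37130)/2488564249 ≈ -2.0201e-5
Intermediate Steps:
r(V, x) = (-5 + V)*(-4 + x) (r(V, x) = (x - 4)*(-5 + V) = (-4 + x)*(-5 + V) = (-5 + V)*(-4 + x))
q(w) = 14*w
1/(r(-7, 0)*q(15) + ((sqrt(74448 + 74072) - 130830) + 70863)) = 1/((20 - 5*0 - 4*(-7) - 7*0)*(14*15) + ((sqrt(74448 + 74072) - 130830) + 70863)) = 1/((20 + 0 + 28 + 0)*210 + ((sqrt(148520) - 130830) + 70863)) = 1/(48*210 + ((2*sqrt(37130) - 130830) + 70863)) = 1/(10080 + ((-130830 + 2*sqrt(37130)) + 70863)) = 1/(10080 + (-59967 + 2*sqrt(37130))) = 1/(-49887 + 2*sqrt(37130))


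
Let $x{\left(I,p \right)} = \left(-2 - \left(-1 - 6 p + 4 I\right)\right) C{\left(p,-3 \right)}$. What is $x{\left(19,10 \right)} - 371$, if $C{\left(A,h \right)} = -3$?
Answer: $-320$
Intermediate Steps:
$x{\left(I,p \right)} = 3 - 18 p + 12 I$ ($x{\left(I,p \right)} = \left(-2 - \left(-1 - 6 p + 4 I\right)\right) \left(-3\right) = \left(-2 + \left(1 - 4 I + 6 p\right)\right) \left(-3\right) = \left(-1 - 4 I + 6 p\right) \left(-3\right) = 3 - 18 p + 12 I$)
$x{\left(19,10 \right)} - 371 = \left(3 - 180 + 12 \cdot 19\right) - 371 = \left(3 - 180 + 228\right) - 371 = 51 - 371 = -320$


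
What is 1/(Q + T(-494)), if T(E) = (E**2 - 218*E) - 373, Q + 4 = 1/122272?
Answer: 122272/42960389473 ≈ 2.8462e-6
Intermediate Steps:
Q = -489087/122272 (Q = -4 + 1/122272 = -489087/122272 ≈ -4.0000)
T(E) = -373 + E**2 - 218*E
1/(Q + T(-494)) = 1/(-489087/122272 + (-373 + (-494)**2 - 218*(-494))) = 1/(-489087/122272 + (-373 + 244036 + 107692)) = 1/(-489087/122272 + 351355) = 1/(42960389473/122272) = 122272/42960389473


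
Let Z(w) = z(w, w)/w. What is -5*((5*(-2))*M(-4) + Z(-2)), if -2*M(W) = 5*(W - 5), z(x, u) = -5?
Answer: 2225/2 ≈ 1112.5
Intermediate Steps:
M(W) = 25/2 - 5*W/2 (M(W) = -5*(W - 5)/2 = -5*(-5 + W)/2 = -(-25 + 5*W)/2 = 25/2 - 5*W/2)
Z(w) = -5/w
-5*((5*(-2))*M(-4) + Z(-2)) = -5*((5*(-2))*(25/2 - 5/2*(-4)) - 5/(-2)) = -5*(-10*(25/2 + 10) - 5*(-½)) = -5*(-10*45/2 + 5/2) = -5*(-225 + 5/2) = -5*(-445/2) = 2225/2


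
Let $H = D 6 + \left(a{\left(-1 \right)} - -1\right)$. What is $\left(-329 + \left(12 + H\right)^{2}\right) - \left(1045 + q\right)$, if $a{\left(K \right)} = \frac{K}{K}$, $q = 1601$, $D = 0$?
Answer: $-2779$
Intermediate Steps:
$a{\left(K \right)} = 1$
$H = 2$ ($H = 0 \cdot 6 + \left(1 - -1\right) = 0 + \left(1 + 1\right) = 0 + 2 = 2$)
$\left(-329 + \left(12 + H\right)^{2}\right) - \left(1045 + q\right) = \left(-329 + \left(12 + 2\right)^{2}\right) - 2646 = \left(-329 + 14^{2}\right) - 2646 = \left(-329 + 196\right) - 2646 = -133 - 2646 = -2779$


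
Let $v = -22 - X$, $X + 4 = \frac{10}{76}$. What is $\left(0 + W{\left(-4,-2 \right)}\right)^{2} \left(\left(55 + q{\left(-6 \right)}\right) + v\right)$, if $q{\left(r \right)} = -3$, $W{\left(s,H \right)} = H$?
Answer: $\frac{2574}{19} \approx 135.47$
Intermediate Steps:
$X = - \frac{147}{38}$ ($X = -4 + \frac{10}{76} = -4 + 10 \cdot \frac{1}{76} = -4 + \frac{5}{38} = - \frac{147}{38} \approx -3.8684$)
$v = - \frac{689}{38}$ ($v = -22 - - \frac{147}{38} = -22 + \frac{147}{38} = - \frac{689}{38} \approx -18.132$)
$\left(0 + W{\left(-4,-2 \right)}\right)^{2} \left(\left(55 + q{\left(-6 \right)}\right) + v\right) = \left(0 - 2\right)^{2} \left(\left(55 - 3\right) - \frac{689}{38}\right) = \left(-2\right)^{2} \left(52 - \frac{689}{38}\right) = 4 \cdot \frac{1287}{38} = \frac{2574}{19}$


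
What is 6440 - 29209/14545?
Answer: 93640591/14545 ≈ 6438.0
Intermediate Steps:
6440 - 29209/14545 = 93640591/14545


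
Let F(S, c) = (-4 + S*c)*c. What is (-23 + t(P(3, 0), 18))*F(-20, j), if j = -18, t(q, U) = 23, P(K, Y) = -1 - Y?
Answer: 0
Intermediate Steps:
F(S, c) = c*(-4 + S*c)
(-23 + t(P(3, 0), 18))*F(-20, j) = (-23 + 23)*(-18*(-4 - 20*(-18))) = 0*(-18*(-4 + 360)) = 0*(-18*356) = 0*(-6408) = 0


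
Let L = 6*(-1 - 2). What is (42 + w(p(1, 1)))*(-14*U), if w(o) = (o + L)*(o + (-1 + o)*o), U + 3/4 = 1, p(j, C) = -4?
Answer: 1085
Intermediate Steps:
U = 1/4 (U = -3/4 + 1 = 1/4 ≈ 0.25000)
L = -18 (L = 6*(-3) = -18)
w(o) = (-18 + o)*(o + o*(-1 + o)) (w(o) = (o - 18)*(o + (-1 + o)*o) = (-18 + o)*(o + o*(-1 + o)))
(42 + w(p(1, 1)))*(-14*U) = (42 + (-4)**2*(-18 - 4))*(-14*1/4) = (42 + 16*(-22))*(-7/2) = (42 - 352)*(-7/2) = -310*(-7/2) = 1085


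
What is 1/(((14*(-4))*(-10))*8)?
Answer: 1/4480 ≈ 0.00022321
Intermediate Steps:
1/(((14*(-4))*(-10))*8) = 1/(-56*(-10)*8) = 1/(560*8) = 1/4480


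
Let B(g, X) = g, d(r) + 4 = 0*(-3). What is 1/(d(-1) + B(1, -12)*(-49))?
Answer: -1/53 ≈ -0.018868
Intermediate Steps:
d(r) = -4 (d(r) = -4 + 0*(-3) = -4 + 0 = -4)
1/(d(-1) + B(1, -12)*(-49)) = 1/(-4 + 1*(-49)) = 1/(-4 - 49) = 1/(-53) = -1/53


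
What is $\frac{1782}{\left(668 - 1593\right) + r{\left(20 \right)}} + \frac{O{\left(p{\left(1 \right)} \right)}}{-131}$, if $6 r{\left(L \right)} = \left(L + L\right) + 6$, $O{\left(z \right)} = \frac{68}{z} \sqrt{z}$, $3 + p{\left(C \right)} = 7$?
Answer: $- \frac{396947}{180256} \approx -2.2021$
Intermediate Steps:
$p{\left(C \right)} = 4$ ($p{\left(C \right)} = -3 + 7 = 4$)
$O{\left(z \right)} = \frac{68}{\sqrt{z}}$
$r{\left(L \right)} = 1 + \frac{L}{3}$ ($r{\left(L \right)} = \frac{\left(L + L\right) + 6}{6} = \frac{2 L + 6}{6} = \frac{6 + 2 L}{6} = 1 + \frac{L}{3}$)
$\frac{1782}{\left(668 - 1593\right) + r{\left(20 \right)}} + \frac{O{\left(p{\left(1 \right)} \right)}}{-131} = \frac{1782}{\left(668 - 1593\right) + \left(1 + \frac{1}{3} \cdot 20\right)} + \frac{68 \frac{1}{\sqrt{4}}}{-131} = \frac{1782}{-925 + \left(1 + \frac{20}{3}\right)} + 68 \cdot \frac{1}{2} \left(- \frac{1}{131}\right) = \frac{1782}{-925 + \frac{23}{3}} + 34 \left(- \frac{1}{131}\right) = \frac{1782}{- \frac{2752}{3}} - \frac{34}{131} = 1782 \left(- \frac{3}{2752}\right) - \frac{34}{131} = - \frac{2673}{1376} - \frac{34}{131} = - \frac{396947}{180256}$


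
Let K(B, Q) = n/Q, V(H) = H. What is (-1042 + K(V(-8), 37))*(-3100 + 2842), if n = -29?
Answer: 9954414/37 ≈ 2.6904e+5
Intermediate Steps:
K(B, Q) = -29/Q
(-1042 + K(V(-8), 37))*(-3100 + 2842) = (-1042 - 29/37)*(-3100 + 2842) = (-1042 - 29*1/37)*(-258) = (-1042 - 29/37)*(-258) = -38583/37*(-258) = 9954414/37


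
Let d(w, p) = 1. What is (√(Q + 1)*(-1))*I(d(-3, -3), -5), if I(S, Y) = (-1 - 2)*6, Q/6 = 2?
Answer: 18*√13 ≈ 64.900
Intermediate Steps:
Q = 12 (Q = 6*2 = 12)
I(S, Y) = -18 (I(S, Y) = -3*6 = -18)
(√(Q + 1)*(-1))*I(d(-3, -3), -5) = (√(12 + 1)*(-1))*(-18) = (√13*(-1))*(-18) = -√13*(-18) = 18*√13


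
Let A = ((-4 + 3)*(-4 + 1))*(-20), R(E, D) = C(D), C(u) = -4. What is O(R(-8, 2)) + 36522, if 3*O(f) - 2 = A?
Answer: 109508/3 ≈ 36503.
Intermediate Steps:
R(E, D) = -4
A = -60 (A = -1*(-3)*(-20) = 3*(-20) = -60)
O(f) = -58/3 (O(f) = ⅔ + (⅓)*(-60) = ⅔ - 20 = -58/3)
O(R(-8, 2)) + 36522 = -58/3 + 36522 = 109508/3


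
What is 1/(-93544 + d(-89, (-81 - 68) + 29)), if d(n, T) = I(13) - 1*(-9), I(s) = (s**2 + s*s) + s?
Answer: -1/93184 ≈ -1.0731e-5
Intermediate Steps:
I(s) = s + 2*s**2 (I(s) = (s**2 + s**2) + s = 2*s**2 + s = s + 2*s**2)
d(n, T) = 360 (d(n, T) = 13*(1 + 2*13) - 1*(-9) = 13*(1 + 26) + 9 = 13*27 + 9 = 351 + 9 = 360)
1/(-93544 + d(-89, (-81 - 68) + 29)) = 1/(-93544 + 360) = 1/(-93184) = -1/93184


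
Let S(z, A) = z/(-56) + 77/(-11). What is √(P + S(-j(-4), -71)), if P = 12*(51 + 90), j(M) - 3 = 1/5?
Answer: 3*√229355/35 ≈ 41.049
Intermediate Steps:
j(M) = 16/5 (j(M) = 3 + 1/5 = 3 + ⅕ = 16/5)
S(z, A) = -7 - z/56 (S(z, A) = z*(-1/56) + 77*(-1/11) = -z/56 - 7 = -7 - z/56)
P = 1692 (P = 12*141 = 1692)
√(P + S(-j(-4), -71)) = √(1692 + (-7 - (-1)*16/(56*5))) = √(1692 + (-7 - 1/56*(-16/5))) = √(1692 + (-7 + 2/35)) = √(1692 - 243/35) = √(58977/35) = 3*√229355/35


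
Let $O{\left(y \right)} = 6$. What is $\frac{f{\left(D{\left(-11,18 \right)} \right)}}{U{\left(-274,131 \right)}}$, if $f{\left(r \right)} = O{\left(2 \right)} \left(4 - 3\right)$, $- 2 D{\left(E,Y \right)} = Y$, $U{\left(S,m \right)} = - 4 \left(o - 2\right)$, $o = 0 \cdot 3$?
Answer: $\frac{3}{4} \approx 0.75$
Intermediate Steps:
$o = 0$
$U{\left(S,m \right)} = 8$ ($U{\left(S,m \right)} = - 4 \left(0 - 2\right) = \left(-4\right) \left(-2\right) = 8$)
$D{\left(E,Y \right)} = - \frac{Y}{2}$
$f{\left(r \right)} = 6$ ($f{\left(r \right)} = 6 \left(4 - 3\right) = 6 \cdot 1 = 6$)
$\frac{f{\left(D{\left(-11,18 \right)} \right)}}{U{\left(-274,131 \right)}} = \frac{6}{8} = 6 \cdot \frac{1}{8} = \frac{3}{4}$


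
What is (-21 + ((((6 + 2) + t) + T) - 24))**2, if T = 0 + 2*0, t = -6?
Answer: 1849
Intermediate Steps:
T = 0 (T = 0 + 0 = 0)
(-21 + ((((6 + 2) + t) + T) - 24))**2 = (-21 + ((((6 + 2) - 6) + 0) - 24))**2 = (-21 + (((8 - 6) + 0) - 24))**2 = (-21 + ((2 + 0) - 24))**2 = (-21 + (2 - 24))**2 = (-21 - 22)**2 = (-43)**2 = 1849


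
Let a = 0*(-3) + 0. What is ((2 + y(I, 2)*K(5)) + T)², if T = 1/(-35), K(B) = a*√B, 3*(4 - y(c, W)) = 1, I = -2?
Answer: 4761/1225 ≈ 3.8865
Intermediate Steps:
y(c, W) = 11/3 (y(c, W) = 4 - ⅓*1 = 4 - ⅓ = 11/3)
a = 0 (a = 0 + 0 = 0)
K(B) = 0 (K(B) = 0*√B = 0)
T = -1/35 ≈ -0.028571
((2 + y(I, 2)*K(5)) + T)² = ((2 + (11/3)*0) - 1/35)² = ((2 + 0) - 1/35)² = (2 - 1/35)² = (69/35)² = 4761/1225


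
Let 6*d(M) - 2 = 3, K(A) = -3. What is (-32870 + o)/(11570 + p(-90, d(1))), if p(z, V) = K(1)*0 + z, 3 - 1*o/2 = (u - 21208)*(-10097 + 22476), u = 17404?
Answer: 11768321/1435 ≈ 8200.9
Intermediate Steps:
d(M) = ⅚ (d(M) = ⅓ + (⅙)*3 = ⅓ + ½ = ⅚)
o = 94179438 (o = 6 - 2*(17404 - 21208)*(-10097 + 22476) = 6 - (-7608)*12379 = 6 - 2*(-47089716) = 6 + 94179432 = 94179438)
p(z, V) = z (p(z, V) = -3*0 + z = 0 + z = z)
(-32870 + o)/(11570 + p(-90, d(1))) = (-32870 + 94179438)/(11570 - 90) = 94146568/11480 = 94146568*(1/11480) = 11768321/1435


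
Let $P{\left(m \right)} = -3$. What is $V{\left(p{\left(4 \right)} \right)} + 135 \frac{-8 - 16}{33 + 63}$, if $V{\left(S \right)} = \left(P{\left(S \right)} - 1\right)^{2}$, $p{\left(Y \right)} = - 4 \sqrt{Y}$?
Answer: $- \frac{71}{4} \approx -17.75$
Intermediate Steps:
$V{\left(S \right)} = 16$ ($V{\left(S \right)} = \left(-3 - 1\right)^{2} = \left(-4\right)^{2} = 16$)
$V{\left(p{\left(4 \right)} \right)} + 135 \frac{-8 - 16}{33 + 63} = 16 + 135 \frac{-8 - 16}{33 + 63} = 16 + 135 \frac{-8 - 16}{96} = 16 + 135 \left(-8 - 16\right) \frac{1}{96} = 16 + 135 \left(\left(-24\right) \frac{1}{96}\right) = 16 + 135 \left(- \frac{1}{4}\right) = 16 - \frac{135}{4} = - \frac{71}{4}$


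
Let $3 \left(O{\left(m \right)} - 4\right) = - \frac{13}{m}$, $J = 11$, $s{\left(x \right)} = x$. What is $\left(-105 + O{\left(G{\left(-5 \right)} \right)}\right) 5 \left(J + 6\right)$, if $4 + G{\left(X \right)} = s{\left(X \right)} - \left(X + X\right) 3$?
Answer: $- \frac{541960}{63} \approx -8602.5$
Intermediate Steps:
$G{\left(X \right)} = -4 - 5 X$ ($G{\left(X \right)} = -4 + \left(X - \left(X + X\right) 3\right) = -4 + \left(X - 2 X 3\right) = -4 + \left(X - 6 X\right) = -4 - 5 X$)
$O{\left(m \right)} = 4 - \frac{13}{3 m}$ ($O{\left(m \right)} = 4 + \frac{\left(-13\right) \frac{1}{m}}{3} = 4 - \frac{13}{3 m}$)
$\left(-105 + O{\left(G{\left(-5 \right)} \right)}\right) 5 \left(J + 6\right) = \left(-105 + \left(4 - \frac{13}{3 \left(-4 - -25\right)}\right)\right) 5 \left(11 + 6\right) = \left(-105 + \left(4 - \frac{13}{3 \left(-4 + 25\right)}\right)\right) 5 \cdot 17 = \left(-105 + \left(4 - \frac{13}{3 \cdot 21}\right)\right) 85 = \left(-105 + \left(4 - \frac{13}{63}\right)\right) 85 = \left(-105 + \frac{239}{63}\right) 85 = \left(- \frac{6376}{63}\right) 85 = - \frac{541960}{63}$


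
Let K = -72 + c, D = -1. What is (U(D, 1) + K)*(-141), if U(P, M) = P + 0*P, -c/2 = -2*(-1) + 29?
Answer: 19035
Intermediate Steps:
c = -62 (c = -2*(-2*(-1) + 29) = -2*(2 + 29) = -2*31 = -62)
K = -134 (K = -72 - 62 = -134)
U(P, M) = P (U(P, M) = P + 0 = P)
(U(D, 1) + K)*(-141) = (-1 - 134)*(-141) = -135*(-141) = 19035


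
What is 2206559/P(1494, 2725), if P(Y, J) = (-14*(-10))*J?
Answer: 2206559/381500 ≈ 5.7839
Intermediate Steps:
P(Y, J) = 140*J
2206559/P(1494, 2725) = 2206559/((140*2725)) = 2206559/381500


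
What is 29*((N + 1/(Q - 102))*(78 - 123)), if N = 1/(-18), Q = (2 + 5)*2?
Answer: 7685/88 ≈ 87.330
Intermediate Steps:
Q = 14 (Q = 7*2 = 14)
N = -1/18 ≈ -0.055556
29*((N + 1/(Q - 102))*(78 - 123)) = 29*((-1/18 + 1/(14 - 102))*(78 - 123)) = 29*((-1/18 + 1/(-88))*(-45)) = 29*((-1/18 - 1/88)*(-45)) = 29*(-53/792*(-45)) = 29*(265/88) = 7685/88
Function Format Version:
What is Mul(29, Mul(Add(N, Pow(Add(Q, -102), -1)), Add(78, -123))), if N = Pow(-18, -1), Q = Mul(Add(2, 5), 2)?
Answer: Rational(7685, 88) ≈ 87.330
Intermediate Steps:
Q = 14 (Q = Mul(7, 2) = 14)
N = Rational(-1, 18) ≈ -0.055556
Mul(29, Mul(Add(N, Pow(Add(Q, -102), -1)), Add(78, -123))) = Mul(29, Mul(Add(Rational(-1, 18), Pow(Add(14, -102), -1)), Add(78, -123))) = Mul(29, Mul(Add(Rational(-1, 18), Pow(-88, -1)), -45)) = Mul(29, Mul(Add(Rational(-1, 18), Rational(-1, 88)), -45)) = Mul(29, Mul(Rational(-53, 792), -45)) = Mul(29, Rational(265, 88)) = Rational(7685, 88)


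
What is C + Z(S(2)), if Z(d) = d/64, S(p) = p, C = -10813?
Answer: -346015/32 ≈ -10813.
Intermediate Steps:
Z(d) = d/64 (Z(d) = d*(1/64) = d/64)
C + Z(S(2)) = -10813 + (1/64)*2 = -10813 + 1/32 = -346015/32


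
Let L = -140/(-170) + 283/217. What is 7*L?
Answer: 7849/527 ≈ 14.894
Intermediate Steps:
L = 7849/3689 (L = -140*(-1/170) + 283*(1/217) = 14/17 + 283/217 = 7849/3689 ≈ 2.1277)
7*L = 7*(7849/3689) = 7849/527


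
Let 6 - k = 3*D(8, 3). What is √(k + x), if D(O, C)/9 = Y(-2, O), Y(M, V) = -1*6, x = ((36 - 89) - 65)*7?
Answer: I*√658 ≈ 25.652*I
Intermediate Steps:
x = -826 (x = (-53 - 65)*7 = -118*7 = -826)
Y(M, V) = -6
D(O, C) = -54 (D(O, C) = 9*(-6) = -54)
k = 168 (k = 6 - 3*(-54) = 6 - 1*(-162) = 6 + 162 = 168)
√(k + x) = √(168 - 826) = √(-658) = I*√658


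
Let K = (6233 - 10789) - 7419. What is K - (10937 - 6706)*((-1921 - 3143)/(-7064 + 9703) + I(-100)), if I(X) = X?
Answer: 1106384659/2639 ≈ 4.1924e+5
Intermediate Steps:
K = -11975 (K = -4556 - 7419 = -11975)
K - (10937 - 6706)*((-1921 - 3143)/(-7064 + 9703) + I(-100)) = -11975 - (10937 - 6706)*((-1921 - 3143)/(-7064 + 9703) - 100) = -11975 - 4231*(-5064/2639 - 100) = -11975 - 4231*(-268964)/2639 = -11975 - 1*(-1137986684/2639) = -11975 + 1137986684/2639 = 1106384659/2639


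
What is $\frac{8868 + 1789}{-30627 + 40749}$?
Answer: $\frac{10657}{10122} \approx 1.0529$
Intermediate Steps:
$\frac{8868 + 1789}{-30627 + 40749} = \frac{10657}{10122}$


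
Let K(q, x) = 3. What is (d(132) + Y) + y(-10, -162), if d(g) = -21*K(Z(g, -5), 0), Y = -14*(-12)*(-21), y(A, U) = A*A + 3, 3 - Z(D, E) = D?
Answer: -3488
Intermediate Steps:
Z(D, E) = 3 - D
y(A, U) = 3 + A² (y(A, U) = A² + 3 = 3 + A²)
Y = -3528 (Y = 168*(-21) = -3528)
d(g) = -63 (d(g) = -21*3 = -63)
(d(132) + Y) + y(-10, -162) = (-63 - 3528) + (3 + (-10)²) = -3591 + (3 + 100) = -3591 + 103 = -3488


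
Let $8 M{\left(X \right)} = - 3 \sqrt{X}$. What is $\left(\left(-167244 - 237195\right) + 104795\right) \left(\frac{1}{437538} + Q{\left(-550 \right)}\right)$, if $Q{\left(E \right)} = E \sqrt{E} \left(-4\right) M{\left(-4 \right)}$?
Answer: $- \frac{149822}{218769} - 2472063000 \sqrt{22} \approx -1.1595 \cdot 10^{10}$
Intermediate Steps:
$M{\left(X \right)} = - \frac{3 \sqrt{X}}{8}$ ($M{\left(X \right)} = \frac{\left(-3\right) \sqrt{X}}{8} = - \frac{3 \sqrt{X}}{8}$)
$Q{\left(E \right)} = 3 i E^{\frac{3}{2}}$ ($Q{\left(E \right)} = E \sqrt{E} \left(-4\right) \left(- \frac{3 \sqrt{-4}}{8}\right) = E^{\frac{3}{2}} \left(-4\right) \left(- \frac{3 \cdot 2 i}{8}\right) = - 4 E^{\frac{3}{2}} \left(- \frac{3 i}{4}\right) = 3 i E^{\frac{3}{2}}$)
$\left(\left(-167244 - 237195\right) + 104795\right) \left(\frac{1}{437538} + Q{\left(-550 \right)}\right) = \left(\left(-167244 - 237195\right) + 104795\right) \left(\frac{1}{437538} + 3 i \left(-550\right)^{\frac{3}{2}}\right) = \left(\left(-167244 - 237195\right) + 104795\right) \left(\frac{1}{437538} + 3 i \left(- 2750 i \sqrt{22}\right)\right) = \left(-404439 + 104795\right) \left(\frac{1}{437538} + 8250 \sqrt{22}\right) = - 299644 \left(\frac{1}{437538} + 8250 \sqrt{22}\right) = - \frac{149822}{218769} - 2472063000 \sqrt{22}$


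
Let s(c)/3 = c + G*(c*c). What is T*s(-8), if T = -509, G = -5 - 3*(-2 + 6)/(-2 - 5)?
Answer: 2333256/7 ≈ 3.3332e+5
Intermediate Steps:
G = -23/7 (G = -5 - 12/(-7) = -5 - 12*(-1)/7 = -5 - 3*(-4/7) = -5 + 12/7 = -23/7 ≈ -3.2857)
s(c) = 3*c - 69*c**2/7 (s(c) = 3*(c - 23*c*c/7) = 3*(c - 23*c**2/7) = 3*c - 69*c**2/7)
T*s(-8) = -1527*(-8)*(7 - 23*(-8))/7 = -1527*(-8)*(7 + 184)/7 = -1527*(-8)*191/7 = -509*(-4584/7) = 2333256/7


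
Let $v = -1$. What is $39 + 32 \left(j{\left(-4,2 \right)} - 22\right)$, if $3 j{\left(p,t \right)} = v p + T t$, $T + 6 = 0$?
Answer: $- \frac{2251}{3} \approx -750.33$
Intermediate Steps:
$T = -6$ ($T = -6 + 0 = -6$)
$j{\left(p,t \right)} = - 2 t - \frac{p}{3}$ ($j{\left(p,t \right)} = \frac{- p - 6 t}{3} = - 2 t - \frac{p}{3}$)
$39 + 32 \left(j{\left(-4,2 \right)} - 22\right) = 39 + 32 \left(\left(\left(-2\right) 2 - - \frac{4}{3}\right) - 22\right) = 39 + 32 \left(\left(-4 + \frac{4}{3}\right) - 22\right) = 39 + 32 \left(- \frac{8}{3} - 22\right) = 39 + 32 \left(- \frac{74}{3}\right) = 39 - \frac{2368}{3} = - \frac{2251}{3}$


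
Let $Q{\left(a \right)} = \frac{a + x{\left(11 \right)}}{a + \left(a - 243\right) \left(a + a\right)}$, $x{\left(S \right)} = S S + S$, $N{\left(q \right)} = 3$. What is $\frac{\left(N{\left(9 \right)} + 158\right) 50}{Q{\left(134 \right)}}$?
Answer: $- \frac{16719850}{19} \approx -8.7999 \cdot 10^{5}$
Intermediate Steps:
$x{\left(S \right)} = S + S^{2}$ ($x{\left(S \right)} = S^{2} + S = S + S^{2}$)
$Q{\left(a \right)} = \frac{132 + a}{a + 2 a \left(-243 + a\right)}$ ($Q{\left(a \right)} = \frac{a + 11 \left(1 + 11\right)}{a + \left(a - 243\right) \left(a + a\right)} = \frac{a + 11 \cdot 12}{a + \left(-243 + a\right) 2 a} = \frac{a + 132}{a + 2 a \left(-243 + a\right)} = \frac{132 + a}{a + 2 a \left(-243 + a\right)}$)
$\frac{\left(N{\left(9 \right)} + 158\right) 50}{Q{\left(134 \right)}} = \frac{\left(3 + 158\right) 50}{\frac{1}{134} \frac{1}{-485 + 2 \cdot 134} \left(132 + 134\right)} = \frac{161 \cdot 50}{\frac{1}{134} \frac{1}{-485 + 268} \cdot 266} = \frac{8050}{\frac{1}{134} \frac{1}{-217} \cdot 266} = \frac{8050}{\frac{1}{134} \left(- \frac{1}{217}\right) 266} = \frac{8050}{- \frac{19}{2077}} = 8050 \left(- \frac{2077}{19}\right) = - \frac{16719850}{19}$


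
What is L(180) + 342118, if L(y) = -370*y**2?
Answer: -11645882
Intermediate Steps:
L(180) + 342118 = -370*180**2 + 342118 = -370*32400 + 342118 = -11988000 + 342118 = -11645882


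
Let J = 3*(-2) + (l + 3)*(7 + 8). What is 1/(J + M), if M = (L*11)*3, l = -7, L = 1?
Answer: -1/33 ≈ -0.030303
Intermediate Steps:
J = -66 (J = 3*(-2) + (-7 + 3)*(7 + 8) = -6 - 4*15 = -6 - 60 = -66)
M = 33 (M = (1*11)*3 = 11*3 = 33)
1/(J + M) = 1/(-66 + 33) = 1/(-33) = -1/33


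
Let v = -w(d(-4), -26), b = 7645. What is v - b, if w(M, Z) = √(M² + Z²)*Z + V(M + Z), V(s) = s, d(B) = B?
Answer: -7615 + 52*√173 ≈ -6931.0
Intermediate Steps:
w(M, Z) = M + Z + Z*√(M² + Z²) (w(M, Z) = √(M² + Z²)*Z + (M + Z) = Z*√(M² + Z²) + (M + Z) = M + Z + Z*√(M² + Z²))
v = 30 + 52*√173 (v = -(-4 - 26 - 26*√((-4)² + (-26)²)) = -(-4 - 26 - 26*√(16 + 676)) = -(-4 - 26 - 52*√173) = -(-30 - 52*√173) = 30 + 52*√173 ≈ 713.95)
v - b = (30 + 52*√173) - 1*7645 = (30 + 52*√173) - 7645 = -7615 + 52*√173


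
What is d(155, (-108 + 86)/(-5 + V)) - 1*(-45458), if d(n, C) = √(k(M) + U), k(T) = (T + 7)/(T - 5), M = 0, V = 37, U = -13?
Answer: 45458 + 6*I*√10/5 ≈ 45458.0 + 3.7947*I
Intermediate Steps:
k(T) = (7 + T)/(-5 + T)
d(n, C) = 6*I*√10/5 (d(n, C) = √((7 + 0)/(-5 + 0) - 13) = √(7/(-5) - 13) = √(-⅕*7 - 13) = √(-7/5 - 13) = √(-72/5) = 6*I*√10/5)
d(155, (-108 + 86)/(-5 + V)) - 1*(-45458) = 6*I*√10/5 - 1*(-45458) = 6*I*√10/5 + 45458 = 45458 + 6*I*√10/5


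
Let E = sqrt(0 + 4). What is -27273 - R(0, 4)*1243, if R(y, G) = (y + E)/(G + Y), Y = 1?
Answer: -138851/5 ≈ -27770.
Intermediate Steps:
E = 2 (E = sqrt(4) = 2)
R(y, G) = (2 + y)/(1 + G) (R(y, G) = (y + 2)/(G + 1) = (2 + y)/(1 + G))
-27273 - R(0, 4)*1243 = -27273 - (2 + 0)/(1 + 4)*1243 = -27273 - 2/5*1243 = -27273 - (1/5)*2*1243 = -27273 - 2*1243/5 = -27273 - 1*2486/5 = -27273 - 2486/5 = -138851/5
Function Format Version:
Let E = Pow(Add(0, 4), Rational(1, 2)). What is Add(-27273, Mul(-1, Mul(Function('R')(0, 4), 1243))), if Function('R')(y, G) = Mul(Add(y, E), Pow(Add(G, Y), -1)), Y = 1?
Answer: Rational(-138851, 5) ≈ -27770.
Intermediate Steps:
E = 2 (E = Pow(4, Rational(1, 2)) = 2)
Function('R')(y, G) = Mul(Pow(Add(1, G), -1), Add(2, y)) (Function('R')(y, G) = Mul(Add(y, 2), Pow(Add(G, 1), -1)) = Mul(Add(2, y), Pow(Add(1, G), -1)) = Mul(Pow(Add(1, G), -1), Add(2, y)))
Add(-27273, Mul(-1, Mul(Function('R')(0, 4), 1243))) = Add(-27273, Mul(-1, Mul(Mul(Pow(Add(1, 4), -1), Add(2, 0)), 1243))) = Add(-27273, Mul(-1, Mul(Mul(Pow(5, -1), 2), 1243))) = Add(-27273, Mul(-1, Mul(Mul(Rational(1, 5), 2), 1243))) = Add(-27273, Mul(-1, Mul(Rational(2, 5), 1243))) = Add(-27273, Mul(-1, Rational(2486, 5))) = Add(-27273, Rational(-2486, 5)) = Rational(-138851, 5)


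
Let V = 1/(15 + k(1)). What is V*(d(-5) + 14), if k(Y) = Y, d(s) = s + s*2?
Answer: -1/16 ≈ -0.062500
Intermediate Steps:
d(s) = 3*s (d(s) = s + 2*s = 3*s)
V = 1/16 (V = 1/(15 + 1) = 1/16 ≈ 0.062500)
V*(d(-5) + 14) = (3*(-5) + 14)/16 = (-15 + 14)/16 = (1/16)*(-1) = -1/16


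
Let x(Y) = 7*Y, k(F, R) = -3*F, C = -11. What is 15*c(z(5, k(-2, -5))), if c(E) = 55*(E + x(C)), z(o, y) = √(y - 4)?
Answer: -63525 + 825*√2 ≈ -62358.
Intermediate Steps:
z(o, y) = √(-4 + y)
c(E) = -4235 + 55*E (c(E) = 55*(E + 7*(-11)) = 55*(E - 77) = 55*(-77 + E) = -4235 + 55*E)
15*c(z(5, k(-2, -5))) = 15*(-4235 + 55*√(-4 - 3*(-2))) = 15*(-4235 + 55*√(-4 + 6)) = 15*(-4235 + 55*√2) = -63525 + 825*√2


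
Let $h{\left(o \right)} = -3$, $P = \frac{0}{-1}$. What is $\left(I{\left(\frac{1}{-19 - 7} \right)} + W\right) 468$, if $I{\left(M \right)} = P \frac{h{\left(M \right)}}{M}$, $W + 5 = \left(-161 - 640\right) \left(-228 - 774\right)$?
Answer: $375615396$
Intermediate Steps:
$P = 0$ ($P = 0 \left(-1\right) = 0$)
$W = 802597$ ($W = -5 + \left(-161 - 640\right) \left(-228 - 774\right) = -5 - -802602 = -5 + 802602 = 802597$)
$I{\left(M \right)} = 0$ ($I{\left(M \right)} = 0 \left(- \frac{3}{M}\right) = 0$)
$\left(I{\left(\frac{1}{-19 - 7} \right)} + W\right) 468 = \left(0 + 802597\right) 468 = 802597 \cdot 468 = 375615396$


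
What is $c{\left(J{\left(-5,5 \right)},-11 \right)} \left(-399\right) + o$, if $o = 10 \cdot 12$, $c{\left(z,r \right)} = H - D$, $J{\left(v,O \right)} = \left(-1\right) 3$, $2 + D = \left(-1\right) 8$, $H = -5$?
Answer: $-1875$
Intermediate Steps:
$D = -10$ ($D = -2 - 8 = -10$)
$J{\left(v,O \right)} = -3$
$c{\left(z,r \right)} = 5$ ($c{\left(z,r \right)} = -5 - -10 = -5 + 10 = 5$)
$o = 120$
$c{\left(J{\left(-5,5 \right)},-11 \right)} \left(-399\right) + o = 5 \left(-399\right) + 120 = -1995 + 120 = -1875$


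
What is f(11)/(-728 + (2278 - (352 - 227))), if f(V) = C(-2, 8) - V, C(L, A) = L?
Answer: -13/1425 ≈ -0.0091228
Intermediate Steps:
f(V) = -2 - V
f(11)/(-728 + (2278 - (352 - 227))) = (-2 - 1*11)/(-728 + (2278 - (352 - 227))) = (-2 - 11)/(-728 + (2278 - 1*125)) = -13/(-728 + (2278 - 125)) = -13/(-728 + 2153) = -13/1425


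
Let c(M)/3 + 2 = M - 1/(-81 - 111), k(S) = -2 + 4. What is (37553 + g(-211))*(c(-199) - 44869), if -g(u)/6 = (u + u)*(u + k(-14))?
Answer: 1430759618445/64 ≈ 2.2356e+10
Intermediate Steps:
k(S) = 2
c(M) = -383/64 + 3*M (c(M) = -6 + 3*(M - 1/(-81 - 111)) = -6 + 3*(M - 1/(-192)) = -6 + 3*(M - 1*(-1/192)) = -6 + 3*(M + 1/192) = -6 + 3*(1/192 + M) = -6 + (1/64 + 3*M) = -383/64 + 3*M)
g(u) = -12*u*(2 + u) (g(u) = -6*(u + u)*(u + 2) = -6*2*u*(2 + u) = -12*u*(2 + u))
(37553 + g(-211))*(c(-199) - 44869) = (37553 - 12*(-211)*(2 - 211))*((-383/64 + 3*(-199)) - 44869) = (37553 - 12*(-211)*(-209))*((-383/64 - 597) - 44869) = (37553 - 529188)*(-38591/64 - 44869) = -491635*(-2910207/64) = 1430759618445/64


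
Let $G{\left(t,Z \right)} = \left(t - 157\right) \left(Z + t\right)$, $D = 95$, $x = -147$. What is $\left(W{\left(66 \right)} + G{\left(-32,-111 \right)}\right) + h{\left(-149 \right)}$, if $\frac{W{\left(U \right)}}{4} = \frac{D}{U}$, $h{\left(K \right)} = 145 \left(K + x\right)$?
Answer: $- \frac{524279}{33} \approx -15887.0$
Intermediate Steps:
$G{\left(t,Z \right)} = \left(-157 + t\right) \left(Z + t\right)$
$h{\left(K \right)} = -21315 + 145 K$ ($h{\left(K \right)} = 145 \left(K - 147\right) = 145 \left(-147 + K\right) = -21315 + 145 K$)
$W{\left(U \right)} = \frac{380}{U}$ ($W{\left(U \right)} = 4 \frac{95}{U} = \frac{380}{U}$)
$\left(W{\left(66 \right)} + G{\left(-32,-111 \right)}\right) + h{\left(-149 \right)} = \left(\frac{380}{66} - \left(-26003 - 1024\right)\right) + \left(-21315 + 145 \left(-149\right)\right) = \left(380 \cdot \frac{1}{66} + \left(1024 + 17427 + 5024 + 3552\right)\right) - 42920 = \left(\frac{190}{33} + 27027\right) - 42920 = \frac{892081}{33} - 42920 = - \frac{524279}{33}$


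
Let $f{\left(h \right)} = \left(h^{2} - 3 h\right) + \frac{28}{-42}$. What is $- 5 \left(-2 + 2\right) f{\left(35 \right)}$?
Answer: $0$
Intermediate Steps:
$f{\left(h \right)} = - \frac{2}{3} + h^{2} - 3 h$ ($f{\left(h \right)} = \left(h^{2} - 3 h\right) + 28 \left(- \frac{1}{42}\right) = \left(h^{2} - 3 h\right) - \frac{2}{3} = - \frac{2}{3} + h^{2} - 3 h$)
$- 5 \left(-2 + 2\right) f{\left(35 \right)} = - 5 \left(-2 + 2\right) \left(- \frac{2}{3} + 35^{2} - 105\right) = \left(-5\right) 0 \left(- \frac{2}{3} + 1225 - 105\right) = 0 \cdot \frac{3358}{3} = 0$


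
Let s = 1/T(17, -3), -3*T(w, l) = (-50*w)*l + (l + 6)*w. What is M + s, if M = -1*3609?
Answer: -3129004/867 ≈ -3609.0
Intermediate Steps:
M = -3609
T(w, l) = -w*(6 + l)/3 + 50*l*w/3 (T(w, l) = -((-50*w)*l + (l + 6)*w)/3 = -(-50*l*w + (6 + l)*w)/3 = -(-50*l*w + w*(6 + l))/3 = -(w*(6 + l) - 50*l*w)/3 = -w*(6 + l)/3 + 50*l*w/3)
s = -1/867 (s = 1/((1/3)*17*(-6 + 49*(-3))) = 1/((1/3)*17*(-6 - 147)) = 1/((1/3)*17*(-153)) = 1/(-867) = -1/867 ≈ -0.0011534)
M + s = -3609 - 1/867 = -3129004/867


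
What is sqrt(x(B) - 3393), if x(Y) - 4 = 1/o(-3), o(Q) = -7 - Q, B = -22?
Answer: I*sqrt(13557)/2 ≈ 58.217*I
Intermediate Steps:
x(Y) = 15/4 (x(Y) = 4 + 1/(-7 - 1*(-3)) = 4 + 1/(-7 + 3) = 4 + 1/(-4) = 4 - 1/4 = 15/4)
sqrt(x(B) - 3393) = sqrt(15/4 - 3393) = sqrt(-13557/4) = I*sqrt(13557)/2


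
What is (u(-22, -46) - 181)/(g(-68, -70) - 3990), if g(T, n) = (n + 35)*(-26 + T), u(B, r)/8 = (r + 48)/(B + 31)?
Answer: 1613/6300 ≈ 0.25603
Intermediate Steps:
u(B, r) = 8*(48 + r)/(31 + B) (u(B, r) = 8*((r + 48)/(B + 31)) = 8*((48 + r)/(31 + B)) = 8*(48 + r)/(31 + B))
g(T, n) = (-26 + T)*(35 + n) (g(T, n) = (35 + n)*(-26 + T) = (-26 + T)*(35 + n))
(u(-22, -46) - 181)/(g(-68, -70) - 3990) = (8*(48 - 46)/(31 - 22) - 181)/((-910 - 26*(-70) + 35*(-68) - 68*(-70)) - 3990) = (8*2/9 - 181)/((-910 + 1820 - 2380 + 4760) - 3990) = (8*(1/9)*2 - 181)/(3290 - 3990) = (16/9 - 181)/(-700) = -1613/9*(-1/700) = 1613/6300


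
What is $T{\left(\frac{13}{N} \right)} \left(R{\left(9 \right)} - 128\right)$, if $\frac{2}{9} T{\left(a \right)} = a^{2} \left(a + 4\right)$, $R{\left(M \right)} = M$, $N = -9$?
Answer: $- \frac{462553}{162} \approx -2855.3$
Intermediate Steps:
$T{\left(a \right)} = \frac{9 a^{2} \left(4 + a\right)}{2}$ ($T{\left(a \right)} = \frac{9 a^{2} \left(a + 4\right)}{2} = \frac{9 a^{2} \left(4 + a\right)}{2}$)
$T{\left(\frac{13}{N} \right)} \left(R{\left(9 \right)} - 128\right) = \frac{9 \left(\frac{13}{-9}\right)^{2} \left(4 + \frac{13}{-9}\right)}{2} \left(9 - 128\right) = \frac{9 \left(13 \left(- \frac{1}{9}\right)\right)^{2} \left(4 + 13 \left(- \frac{1}{9}\right)\right)}{2} \left(-119\right) = \frac{9 \left(- \frac{13}{9}\right)^{2} \left(4 - \frac{13}{9}\right)}{2} \left(-119\right) = \frac{9}{2} \cdot \frac{169}{81} \cdot \frac{23}{9} \left(-119\right) = \frac{3887}{162} \left(-119\right) = - \frac{462553}{162}$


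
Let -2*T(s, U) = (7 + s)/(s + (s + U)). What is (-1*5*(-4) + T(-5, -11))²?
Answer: 177241/441 ≈ 401.91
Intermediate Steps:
T(s, U) = -(7 + s)/(2*(U + 2*s)) (T(s, U) = -(7 + s)/(2*(s + (s + U))) = -(7 + s)/(2*(s + (U + s))) = -(7 + s)/(2*(U + 2*s)))
(-1*5*(-4) + T(-5, -11))² = (-1*5*(-4) + (-7 - 1*(-5))/(2*(-11 + 2*(-5))))² = (-5*(-4) + (-7 + 5)/(2*(-11 - 10)))² = (20 + (½)*(-2)/(-21))² = (20 + (½)*(-1/21)*(-2))² = (20 + 1/21)² = (421/21)² = 177241/441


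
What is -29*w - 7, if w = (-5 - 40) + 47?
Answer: -65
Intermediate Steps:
w = 2 (w = -45 + 47 = 2)
-29*w - 7 = -29*2 - 7 = -58 - 7 = -65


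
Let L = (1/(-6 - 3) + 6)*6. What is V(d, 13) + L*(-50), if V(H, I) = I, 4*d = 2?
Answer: -5261/3 ≈ -1753.7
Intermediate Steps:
d = ½ (d = (¼)*2 = ½ ≈ 0.50000)
L = 106/3 (L = (1/(-9) + 6)*6 = (-⅑ + 6)*6 = (53/9)*6 = 106/3 ≈ 35.333)
V(d, 13) + L*(-50) = 13 + (106/3)*(-50) = 13 - 5300/3 = -5261/3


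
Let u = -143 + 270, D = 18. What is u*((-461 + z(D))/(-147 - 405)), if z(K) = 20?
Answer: 18669/184 ≈ 101.46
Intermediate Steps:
u = 127
u*((-461 + z(D))/(-147 - 405)) = 127*((-461 + 20)/(-147 - 405)) = 127*(-441/(-552)) = 127*(-441*(-1/552)) = 127*(147/184) = 18669/184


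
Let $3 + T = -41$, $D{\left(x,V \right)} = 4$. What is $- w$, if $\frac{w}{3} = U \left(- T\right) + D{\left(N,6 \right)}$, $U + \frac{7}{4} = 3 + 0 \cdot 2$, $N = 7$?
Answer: $-177$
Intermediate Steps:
$T = -44$ ($T = -3 - 41 = -44$)
$U = \frac{5}{4}$ ($U = - \frac{7}{4} + \left(3 + 0 \cdot 2\right) = - \frac{7}{4} + \left(3 + 0\right) = - \frac{7}{4} + 3 = \frac{5}{4} \approx 1.25$)
$w = 177$ ($w = 3 \left(\frac{5 \left(\left(-1\right) \left(-44\right)\right)}{4} + 4\right) = 3 \left(\frac{5}{4} \cdot 44 + 4\right) = 3 \left(55 + 4\right) = 3 \cdot 59 = 177$)
$- w = \left(-1\right) 177 = -177$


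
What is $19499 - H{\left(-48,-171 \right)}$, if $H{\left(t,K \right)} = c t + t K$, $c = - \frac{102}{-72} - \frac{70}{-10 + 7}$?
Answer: $12479$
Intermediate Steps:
$c = \frac{99}{4}$ ($c = \left(-102\right) \left(- \frac{1}{72}\right) - \frac{70}{-3} = \frac{17}{12} - - \frac{70}{3} = \frac{17}{12} + \frac{70}{3} = \frac{99}{4} \approx 24.75$)
$H{\left(t,K \right)} = \frac{99 t}{4} + K t$ ($H{\left(t,K \right)} = \frac{99 t}{4} + t K = \frac{99 t}{4} + K t$)
$19499 - H{\left(-48,-171 \right)} = 19499 - \frac{1}{4} \left(-48\right) \left(99 + 4 \left(-171\right)\right) = 19499 - \frac{1}{4} \left(-48\right) \left(99 - 684\right) = 19499 - \frac{1}{4} \left(-48\right) \left(-585\right) = 19499 - 7020 = 12479$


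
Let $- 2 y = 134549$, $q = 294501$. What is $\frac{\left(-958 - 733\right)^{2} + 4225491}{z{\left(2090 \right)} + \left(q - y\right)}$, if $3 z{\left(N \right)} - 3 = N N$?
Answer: $\frac{42509832}{10906859} \approx 3.8975$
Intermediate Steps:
$y = - \frac{134549}{2}$ ($y = \left(- \frac{1}{2}\right) 134549 = - \frac{134549}{2} \approx -67275.0$)
$z{\left(N \right)} = 1 + \frac{N^{2}}{3}$ ($z{\left(N \right)} = 1 + \frac{N N}{3} = 1 + \frac{N^{2}}{3}$)
$\frac{\left(-958 - 733\right)^{2} + 4225491}{z{\left(2090 \right)} + \left(q - y\right)} = \frac{\left(-958 - 733\right)^{2} + 4225491}{\left(1 + \frac{2090^{2}}{3}\right) + \left(294501 - - \frac{134549}{2}\right)} = \frac{\left(-1691\right)^{2} + 4225491}{\left(1 + \frac{1}{3} \cdot 4368100\right) + \left(294501 + \frac{134549}{2}\right)} = \frac{2859481 + 4225491}{\left(1 + \frac{4368100}{3}\right) + \frac{723551}{2}} = \frac{7084972}{\frac{4368103}{3} + \frac{723551}{2}} = \frac{7084972}{\frac{10906859}{6}} = 7084972 \cdot \frac{6}{10906859} = \frac{42509832}{10906859}$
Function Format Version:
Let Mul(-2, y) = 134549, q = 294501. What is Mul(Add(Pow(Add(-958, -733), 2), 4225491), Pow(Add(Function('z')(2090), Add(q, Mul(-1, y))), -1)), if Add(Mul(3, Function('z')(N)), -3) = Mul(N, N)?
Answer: Rational(42509832, 10906859) ≈ 3.8975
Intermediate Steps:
y = Rational(-134549, 2) (y = Mul(Rational(-1, 2), 134549) = Rational(-134549, 2) ≈ -67275.)
Function('z')(N) = Add(1, Mul(Rational(1, 3), Pow(N, 2))) (Function('z')(N) = Add(1, Mul(Rational(1, 3), Mul(N, N))) = Add(1, Mul(Rational(1, 3), Pow(N, 2))))
Mul(Add(Pow(Add(-958, -733), 2), 4225491), Pow(Add(Function('z')(2090), Add(q, Mul(-1, y))), -1)) = Mul(Add(Pow(Add(-958, -733), 2), 4225491), Pow(Add(Add(1, Mul(Rational(1, 3), Pow(2090, 2))), Add(294501, Mul(-1, Rational(-134549, 2)))), -1)) = Mul(Add(Pow(-1691, 2), 4225491), Pow(Add(Add(1, Mul(Rational(1, 3), 4368100)), Add(294501, Rational(134549, 2))), -1)) = Mul(Add(2859481, 4225491), Pow(Add(Add(1, Rational(4368100, 3)), Rational(723551, 2)), -1)) = Mul(7084972, Pow(Add(Rational(4368103, 3), Rational(723551, 2)), -1)) = Mul(7084972, Pow(Rational(10906859, 6), -1)) = Mul(7084972, Rational(6, 10906859)) = Rational(42509832, 10906859)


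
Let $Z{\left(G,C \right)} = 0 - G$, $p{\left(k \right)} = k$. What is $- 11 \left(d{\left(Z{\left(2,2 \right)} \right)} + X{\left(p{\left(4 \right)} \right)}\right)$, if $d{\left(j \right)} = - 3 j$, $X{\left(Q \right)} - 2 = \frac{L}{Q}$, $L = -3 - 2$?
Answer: $- \frac{297}{4} \approx -74.25$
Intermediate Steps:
$L = -5$ ($L = -3 - 2 = -5$)
$X{\left(Q \right)} = 2 - \frac{5}{Q}$
$Z{\left(G,C \right)} = - G$
$- 11 \left(d{\left(Z{\left(2,2 \right)} \right)} + X{\left(p{\left(4 \right)} \right)}\right) = - 11 \left(- 3 \left(\left(-1\right) 2\right) + \left(2 - \frac{5}{4}\right)\right) = - 11 \left(\left(-3\right) \left(-2\right) + \left(2 - \frac{5}{4}\right)\right) = - 11 \left(6 + \left(2 - \frac{5}{4}\right)\right) = - 11 \left(6 + \frac{3}{4}\right) = \left(-11\right) \frac{27}{4} = - \frac{297}{4}$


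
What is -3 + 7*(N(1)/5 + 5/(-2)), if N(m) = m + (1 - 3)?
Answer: -219/10 ≈ -21.900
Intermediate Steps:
N(m) = -2 + m (N(m) = m - 2 = -2 + m)
-3 + 7*(N(1)/5 + 5/(-2)) = -3 + 7*((-2 + 1)/5 + 5/(-2)) = -3 + 7*(-1*⅕ + 5*(-½)) = -3 + 7*(-⅕ - 5/2) = -3 + 7*(-27/10) = -3 - 189/10 = -219/10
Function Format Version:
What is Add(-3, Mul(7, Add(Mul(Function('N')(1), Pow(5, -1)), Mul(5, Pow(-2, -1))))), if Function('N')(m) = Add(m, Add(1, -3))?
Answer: Rational(-219, 10) ≈ -21.900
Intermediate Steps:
Function('N')(m) = Add(-2, m) (Function('N')(m) = Add(m, -2) = Add(-2, m))
Add(-3, Mul(7, Add(Mul(Function('N')(1), Pow(5, -1)), Mul(5, Pow(-2, -1))))) = Add(-3, Mul(7, Add(Mul(Add(-2, 1), Pow(5, -1)), Mul(5, Pow(-2, -1))))) = Add(-3, Mul(7, Add(Mul(-1, Rational(1, 5)), Mul(5, Rational(-1, 2))))) = Add(-3, Mul(7, Add(Rational(-1, 5), Rational(-5, 2)))) = Add(-3, Mul(7, Rational(-27, 10))) = Add(-3, Rational(-189, 10)) = Rational(-219, 10)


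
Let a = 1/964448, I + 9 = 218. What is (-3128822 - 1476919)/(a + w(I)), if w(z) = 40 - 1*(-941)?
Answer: -4441997695968/946123489 ≈ -4694.9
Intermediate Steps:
I = 209 (I = -9 + 218 = 209)
a = 1/964448 ≈ 1.0369e-6
w(z) = 981 (w(z) = 40 + 941 = 981)
(-3128822 - 1476919)/(a + w(I)) = (-3128822 - 1476919)/(1/964448 + 981) = -4605741/946123489/964448 = -4605741*964448/946123489 = -4441997695968/946123489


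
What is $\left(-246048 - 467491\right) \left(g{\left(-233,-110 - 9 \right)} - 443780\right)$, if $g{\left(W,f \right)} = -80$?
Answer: $316711420540$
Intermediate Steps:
$\left(-246048 - 467491\right) \left(g{\left(-233,-110 - 9 \right)} - 443780\right) = \left(-246048 - 467491\right) \left(-80 - 443780\right) = \left(-713539\right) \left(-443860\right) = 316711420540$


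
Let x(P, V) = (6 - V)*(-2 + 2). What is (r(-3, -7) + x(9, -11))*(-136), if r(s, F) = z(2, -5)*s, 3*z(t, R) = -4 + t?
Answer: -272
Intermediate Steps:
x(P, V) = 0 (x(P, V) = (6 - V)*0 = 0)
z(t, R) = -4/3 + t/3 (z(t, R) = (-4 + t)/3 = -4/3 + t/3)
r(s, F) = -2*s/3 (r(s, F) = (-4/3 + (⅓)*2)*s = (-4/3 + ⅔)*s = -2*s/3)
(r(-3, -7) + x(9, -11))*(-136) = (-⅔*(-3) + 0)*(-136) = (2 + 0)*(-136) = 2*(-136) = -272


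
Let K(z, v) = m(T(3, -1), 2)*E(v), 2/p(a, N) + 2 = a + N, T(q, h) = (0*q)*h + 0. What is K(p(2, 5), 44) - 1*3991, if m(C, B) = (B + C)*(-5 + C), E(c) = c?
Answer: -4431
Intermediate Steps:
T(q, h) = 0 (T(q, h) = 0*h + 0 = 0 + 0 = 0)
p(a, N) = 2/(-2 + N + a) (p(a, N) = 2/(-2 + (a + N)) = 2/(-2 + (N + a)) = 2/(-2 + N + a))
m(C, B) = (-5 + C)*(B + C)
K(z, v) = -10*v (K(z, v) = (0² - 5*2 - 5*0 + 2*0)*v = (0 - 10 + 0 + 0)*v = -10*v)
K(p(2, 5), 44) - 1*3991 = -10*44 - 1*3991 = -440 - 3991 = -4431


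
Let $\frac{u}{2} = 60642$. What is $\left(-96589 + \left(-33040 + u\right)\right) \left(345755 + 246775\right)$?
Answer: $-4944662850$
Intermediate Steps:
$u = 121284$ ($u = 2 \cdot 60642 = 121284$)
$\left(-96589 + \left(-33040 + u\right)\right) \left(345755 + 246775\right) = \left(-96589 + \left(-33040 + 121284\right)\right) \left(345755 + 246775\right) = \left(-96589 + 88244\right) 592530 = \left(-8345\right) 592530 = -4944662850$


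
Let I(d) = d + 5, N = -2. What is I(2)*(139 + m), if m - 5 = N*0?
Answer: 1008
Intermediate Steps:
m = 5 (m = 5 - 2*0 = 5 + 0 = 5)
I(d) = 5 + d
I(2)*(139 + m) = (5 + 2)*(139 + 5) = 7*144 = 1008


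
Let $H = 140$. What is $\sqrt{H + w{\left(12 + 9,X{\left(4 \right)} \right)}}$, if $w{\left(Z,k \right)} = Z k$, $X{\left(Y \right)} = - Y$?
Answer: $2 \sqrt{14} \approx 7.4833$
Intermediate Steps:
$\sqrt{H + w{\left(12 + 9,X{\left(4 \right)} \right)}} = \sqrt{140 + \left(12 + 9\right) \left(\left(-1\right) 4\right)} = \sqrt{140 + 21 \left(-4\right)} = \sqrt{140 - 84} = \sqrt{56} = 2 \sqrt{14}$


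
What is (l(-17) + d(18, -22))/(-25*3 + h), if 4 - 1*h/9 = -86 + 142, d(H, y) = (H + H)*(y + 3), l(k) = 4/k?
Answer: 11632/9231 ≈ 1.2601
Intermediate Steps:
d(H, y) = 2*H*(3 + y) (d(H, y) = (2*H)*(3 + y) = 2*H*(3 + y))
h = -468 (h = 36 - 9*(-86 + 142) = 36 - 9*56 = 36 - 504 = -468)
(l(-17) + d(18, -22))/(-25*3 + h) = (4/(-17) + 2*18*(3 - 22))/(-25*3 - 468) = (4*(-1/17) + 2*18*(-19))/(-75 - 468) = (-4/17 - 684)/(-543) = -11632/17*(-1/543) = 11632/9231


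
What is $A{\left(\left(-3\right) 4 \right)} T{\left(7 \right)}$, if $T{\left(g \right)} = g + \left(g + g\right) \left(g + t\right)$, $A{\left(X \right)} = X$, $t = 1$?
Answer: $-1428$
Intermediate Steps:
$T{\left(g \right)} = g + 2 g \left(1 + g\right)$ ($T{\left(g \right)} = g + \left(g + g\right) \left(g + 1\right) = g + 2 g \left(1 + g\right)$)
$A{\left(\left(-3\right) 4 \right)} T{\left(7 \right)} = \left(-3\right) 4 \cdot 7 \left(3 + 2 \cdot 7\right) = - 12 \cdot 7 \left(3 + 14\right) = - 12 \cdot 7 \cdot 17 = \left(-12\right) 119 = -1428$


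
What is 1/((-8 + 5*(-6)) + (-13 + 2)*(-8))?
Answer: 1/50 ≈ 0.020000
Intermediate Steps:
1/((-8 + 5*(-6)) + (-13 + 2)*(-8)) = 1/((-8 - 30) - 11*(-8)) = 1/(-38 + 88) = 1/50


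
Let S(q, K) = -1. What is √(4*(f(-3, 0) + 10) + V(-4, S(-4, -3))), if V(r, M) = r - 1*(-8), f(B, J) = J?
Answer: 2*√11 ≈ 6.6332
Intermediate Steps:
V(r, M) = 8 + r (V(r, M) = r + 8 = 8 + r)
√(4*(f(-3, 0) + 10) + V(-4, S(-4, -3))) = √(4*(0 + 10) + (8 - 4)) = √(4*10 + 4) = √(40 + 4) = √44 = 2*√11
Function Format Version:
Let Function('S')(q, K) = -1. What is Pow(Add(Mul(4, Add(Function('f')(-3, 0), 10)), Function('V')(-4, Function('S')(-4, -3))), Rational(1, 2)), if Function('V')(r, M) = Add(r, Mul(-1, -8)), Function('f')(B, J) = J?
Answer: Mul(2, Pow(11, Rational(1, 2))) ≈ 6.6332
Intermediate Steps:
Function('V')(r, M) = Add(8, r) (Function('V')(r, M) = Add(r, 8) = Add(8, r))
Pow(Add(Mul(4, Add(Function('f')(-3, 0), 10)), Function('V')(-4, Function('S')(-4, -3))), Rational(1, 2)) = Pow(Add(Mul(4, Add(0, 10)), Add(8, -4)), Rational(1, 2)) = Pow(Add(Mul(4, 10), 4), Rational(1, 2)) = Pow(Add(40, 4), Rational(1, 2)) = Pow(44, Rational(1, 2)) = Mul(2, Pow(11, Rational(1, 2)))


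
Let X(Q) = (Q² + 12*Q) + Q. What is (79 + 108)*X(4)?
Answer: 12716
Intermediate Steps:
X(Q) = Q² + 13*Q
(79 + 108)*X(4) = (79 + 108)*(4*(13 + 4)) = 187*(4*17) = 187*68 = 12716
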